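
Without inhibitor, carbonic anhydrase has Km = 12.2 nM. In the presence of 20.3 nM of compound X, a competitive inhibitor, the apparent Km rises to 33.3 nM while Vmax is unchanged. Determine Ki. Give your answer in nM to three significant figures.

11.7 nM

Competitive: Km,app = α·Km with α = 1 + [I]/Ki.
α = Km,app/Km = 33.3/12.2 = 2.730.
Since α = 1 + [I]/Ki, [I]/Ki = 2.730 − 1 = 1.730 and Ki = 20.3/1.730 = 11.7 nM.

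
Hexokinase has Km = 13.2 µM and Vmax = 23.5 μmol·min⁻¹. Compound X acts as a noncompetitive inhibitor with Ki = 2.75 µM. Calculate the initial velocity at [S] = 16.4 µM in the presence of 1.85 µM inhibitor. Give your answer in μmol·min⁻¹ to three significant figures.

7.78 μmol·min⁻¹

With α = 1 + [I]/Ki = 1 + 1.85/2.75 = 1.673, the noncompetitive rate law is v = (Vmax/α)·[S] / (Km + [S]).
v = (23.5/1.673)×16.4 / (13.2 + 16.4) = 230.4/29.60 = 7.78 μmol·min⁻¹.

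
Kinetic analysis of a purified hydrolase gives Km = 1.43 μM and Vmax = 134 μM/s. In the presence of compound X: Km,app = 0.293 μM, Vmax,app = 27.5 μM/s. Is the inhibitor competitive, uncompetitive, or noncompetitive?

uncompetitive

Both Km and Vmax decrease by the same factor (~4.88-fold) — characteristic of uncompetitive inhibition.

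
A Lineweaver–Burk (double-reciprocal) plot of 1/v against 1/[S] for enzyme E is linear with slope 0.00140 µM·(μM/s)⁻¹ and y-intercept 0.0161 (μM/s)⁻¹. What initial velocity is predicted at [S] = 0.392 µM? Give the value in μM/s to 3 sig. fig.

50.8 μM/s

The y-intercept is 1/Vmax, so Vmax = 1/0.0161 = 62.1 μM/s.
The slope is Km/Vmax, so Km = 0.00140 × 62.1 = 0.0870 µM.
Then v = 62.1 × 0.392/(0.0870 + 0.392) = 50.8 μM/s.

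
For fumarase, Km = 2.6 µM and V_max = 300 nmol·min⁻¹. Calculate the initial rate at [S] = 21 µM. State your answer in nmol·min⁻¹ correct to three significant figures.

[S]/(Km+[S]) = 21/23.60 = 0.8898, the fractional saturation.
v = 0.8898 × Vmax = 0.8898 × 300 = 267 nmol·min⁻¹.

267 nmol·min⁻¹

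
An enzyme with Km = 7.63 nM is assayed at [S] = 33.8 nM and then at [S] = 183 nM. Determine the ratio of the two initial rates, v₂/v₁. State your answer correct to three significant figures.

1.18

The fractional saturations are [S]/(Km+[S]) = 33.8/41.43 = 0.8158 and 183/190.6 = 0.9600.
v₂/v₁ is just their ratio: 0.9600/0.8158 = 1.18.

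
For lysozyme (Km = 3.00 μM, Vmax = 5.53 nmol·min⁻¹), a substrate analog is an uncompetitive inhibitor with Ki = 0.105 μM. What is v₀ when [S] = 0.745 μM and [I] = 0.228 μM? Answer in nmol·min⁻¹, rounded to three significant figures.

0.768 nmol·min⁻¹

With α = 1 + [I]/Ki = 1 + 0.228/0.105 = 3.171, the uncompetitive rate law is v = (Vmax/α)·[S] / (Km/α + [S]).
v = (5.53/3.171)×0.745 / (3.00/3.171 + 0.745) = 1.299/1.691 = 0.768 nmol·min⁻¹.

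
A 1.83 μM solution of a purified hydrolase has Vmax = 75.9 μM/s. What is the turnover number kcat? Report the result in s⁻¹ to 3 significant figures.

kcat = Vmax/[E]total = 75.9 μM/s / 1.83 μM = 41.5 s⁻¹.

41.5 s⁻¹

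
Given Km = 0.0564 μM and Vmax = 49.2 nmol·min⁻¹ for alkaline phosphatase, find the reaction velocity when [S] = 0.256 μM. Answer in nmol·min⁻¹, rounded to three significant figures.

[S]/(Km+[S]) = 0.256/0.3124 = 0.8195, the fractional saturation.
v = 0.8195 × Vmax = 0.8195 × 49.2 = 40.3 nmol·min⁻¹.

40.3 nmol·min⁻¹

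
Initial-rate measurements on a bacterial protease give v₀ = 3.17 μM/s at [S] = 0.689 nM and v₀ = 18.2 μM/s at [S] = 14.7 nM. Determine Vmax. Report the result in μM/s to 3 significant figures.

From v = Vmax[S]/(Km+[S]), each point gives Vmax = v(Km+[S])/[S].
Equating: 3.17(Km+0.689)/0.689 = 18.2(Km+14.7)/14.7.
4.601·Km + 3.17 = 1.238·Km + 18.2, so (4.601 − 1.238)·Km = 18.2 − 3.17.
Km = 15.03/3.363 = 4.47 nM; then Vmax = 3.17(4.47+0.689)/0.689 = 23.7 μM/s.

23.7 μM/s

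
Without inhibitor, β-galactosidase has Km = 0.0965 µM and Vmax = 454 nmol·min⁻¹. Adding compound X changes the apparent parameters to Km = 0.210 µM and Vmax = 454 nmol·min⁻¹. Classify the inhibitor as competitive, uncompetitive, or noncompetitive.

Km increases (0.0965 → 0.210 µM) while Vmax is unchanged — the hallmark of competitive inhibition.

competitive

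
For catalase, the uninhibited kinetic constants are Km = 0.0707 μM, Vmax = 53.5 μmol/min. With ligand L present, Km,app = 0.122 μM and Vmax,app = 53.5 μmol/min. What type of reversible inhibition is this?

competitive

Km increases (0.0707 → 0.122 μM) while Vmax is unchanged — the hallmark of competitive inhibition.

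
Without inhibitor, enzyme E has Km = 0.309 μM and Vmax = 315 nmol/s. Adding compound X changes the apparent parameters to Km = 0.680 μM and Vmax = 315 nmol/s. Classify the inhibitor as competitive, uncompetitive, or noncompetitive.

Km increases (0.309 → 0.680 μM) while Vmax is unchanged — the hallmark of competitive inhibition.

competitive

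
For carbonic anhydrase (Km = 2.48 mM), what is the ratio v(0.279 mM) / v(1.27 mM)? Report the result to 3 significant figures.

The fractional saturations are [S]/(Km+[S]) = 1.27/3.750 = 0.3387 and 0.279/2.759 = 0.1011.
v₂/v₁ is just their ratio: 0.1011/0.3387 = 0.299.

0.299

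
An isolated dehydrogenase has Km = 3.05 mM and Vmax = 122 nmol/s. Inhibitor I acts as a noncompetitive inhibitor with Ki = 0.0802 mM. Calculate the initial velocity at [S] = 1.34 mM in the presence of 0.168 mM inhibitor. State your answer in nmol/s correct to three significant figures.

With α = 1 + [I]/Ki = 1 + 0.168/0.0802 = 3.095, the noncompetitive rate law is v = (Vmax/α)·[S] / (Km + [S]).
v = (122/3.095)×1.34 / (3.05 + 1.34) = 52.82/4.390 = 12.0 nmol/s.

12.0 nmol/s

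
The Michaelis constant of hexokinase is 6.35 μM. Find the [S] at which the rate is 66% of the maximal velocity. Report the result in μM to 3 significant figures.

12.3 μM

v/Vmax = [S]/(Km+[S]) = 0.66, so [S] = Km·0.66/(1 − 0.66) = 6.35 × 1.941.
[S] = 12.3 μM.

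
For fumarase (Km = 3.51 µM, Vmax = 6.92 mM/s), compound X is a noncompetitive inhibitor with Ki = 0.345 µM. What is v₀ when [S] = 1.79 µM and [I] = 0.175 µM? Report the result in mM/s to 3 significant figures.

1.55 mM/s

α = 1 + [I]/Ki = 1 + 0.175/0.345 = 1.507.
For a noncompetitive inhibitor, Vmax is reduced to Vmax/α while Km is unchanged: Km,app = 3.51 µM, Vmax,app = 4.59 mM/s.
v = Vmax,app·[S]/(Km,app + [S]) = 4.59 × 1.79/(3.51 + 1.79) = 1.55 mM/s.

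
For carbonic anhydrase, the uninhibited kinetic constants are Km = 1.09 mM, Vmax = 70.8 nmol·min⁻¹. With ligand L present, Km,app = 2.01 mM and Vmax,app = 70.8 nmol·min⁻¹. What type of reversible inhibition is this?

Km increases (1.09 → 2.01 mM) while Vmax is unchanged — the hallmark of competitive inhibition.

competitive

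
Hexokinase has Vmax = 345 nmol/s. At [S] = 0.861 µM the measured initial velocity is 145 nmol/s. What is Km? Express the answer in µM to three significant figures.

1.19 µM

v/Vmax = 145/345 = 0.4203 = [S]/(Km+[S]).
So Km + [S] = [S]/0.4203 = 2.049 µM, giving Km = 2.049 − 0.861 = 1.19 µM.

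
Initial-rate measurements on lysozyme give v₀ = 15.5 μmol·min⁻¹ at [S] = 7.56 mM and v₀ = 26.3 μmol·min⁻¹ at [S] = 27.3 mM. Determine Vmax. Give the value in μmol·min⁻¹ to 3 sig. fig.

From v = Vmax[S]/(Km+[S]), each point gives Vmax = v(Km+[S])/[S].
Equating: 15.5(Km+7.56)/7.56 = 26.3(Km+27.3)/27.3.
2.050·Km + 15.5 = 0.9634·Km + 26.3, so (2.050 − 0.9634)·Km = 26.3 − 15.5.
Km = 10.80/1.087 = 9.94 mM; then Vmax = 15.5(9.94+7.56)/7.56 = 35.9 μmol·min⁻¹.

35.9 μmol·min⁻¹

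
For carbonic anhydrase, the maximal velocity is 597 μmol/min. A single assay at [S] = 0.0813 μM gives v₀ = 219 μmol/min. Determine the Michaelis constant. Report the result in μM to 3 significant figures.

v/Vmax = 219/597 = 0.3668 = [S]/(Km+[S]).
So Km + [S] = [S]/0.3668 = 0.2216 μM, giving Km = 0.2216 − 0.0813 = 0.140 μM.

0.140 μM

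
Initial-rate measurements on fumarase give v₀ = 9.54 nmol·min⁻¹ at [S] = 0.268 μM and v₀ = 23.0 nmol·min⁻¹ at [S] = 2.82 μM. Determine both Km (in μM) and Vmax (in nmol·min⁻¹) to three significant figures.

Km = 0.491 μM; Vmax = 27.0 nmol·min⁻¹

In reciprocal form, 1/v = (Km/Vmax)·(1/[S]) + 1/Vmax. The two points give (1/[S], 1/v) = (3.731, 0.1048) and (0.3546, 0.04348).
Slope = (0.1048 − 0.04348)/(3.731 − 0.3546) = 0.01817; intercept = 0.1048 − 0.01817×3.731 = 0.03704.
Vmax = 1/intercept = 27.0 nmol·min⁻¹; Km = slope × Vmax = 0.01817 × 27.0 = 0.491 μM.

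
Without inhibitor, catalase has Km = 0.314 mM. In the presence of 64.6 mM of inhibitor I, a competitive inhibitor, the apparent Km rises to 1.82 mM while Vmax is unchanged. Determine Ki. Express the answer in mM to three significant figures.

13.5 mM

Competitive: Km,app = α·Km with α = 1 + [I]/Ki.
α = Km,app/Km = 1.82/0.314 = 5.796.
Ki = [I]/(α − 1) = 64.6/4.796 = 13.5 mM.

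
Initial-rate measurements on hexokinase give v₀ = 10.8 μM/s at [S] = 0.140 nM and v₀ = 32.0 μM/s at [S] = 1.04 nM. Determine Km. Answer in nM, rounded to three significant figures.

In reciprocal form, 1/v = (Km/Vmax)·(1/[S]) + 1/Vmax. The two points give (1/[S], 1/v) = (7.143, 0.09259) and (0.9615, 0.03125).
Slope = (0.09259 − 0.03125)/(7.143 − 0.9615) = 0.009924; intercept = 0.09259 − 0.009924×7.143 = 0.02171.
Vmax = 1/intercept = 46.1 μM/s; Km = slope × Vmax = 0.009924 × 46.1 = 0.457 nM.

0.457 nM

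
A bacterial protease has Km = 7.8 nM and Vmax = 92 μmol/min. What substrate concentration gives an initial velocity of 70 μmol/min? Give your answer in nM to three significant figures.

The required fractional saturation is v/Vmax = 70/92 = 0.7609.
Then [S]/(Km+[S]) = 0.7609 ⇒ [S] = 7.8 × 0.7609/(1 − 0.7609) = 24.8 nM.

24.8 nM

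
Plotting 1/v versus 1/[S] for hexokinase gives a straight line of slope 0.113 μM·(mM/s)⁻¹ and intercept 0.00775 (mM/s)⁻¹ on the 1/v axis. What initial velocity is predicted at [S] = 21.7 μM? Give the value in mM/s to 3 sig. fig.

77.2 mM/s

The y-intercept is 1/Vmax, so Vmax = 1/0.00775 = 129 mM/s.
The slope is Km/Vmax, so Km = 0.113 × 129 = 14.6 μM.
Then v = 129 × 21.7/(14.6 + 21.7) = 77.2 mM/s.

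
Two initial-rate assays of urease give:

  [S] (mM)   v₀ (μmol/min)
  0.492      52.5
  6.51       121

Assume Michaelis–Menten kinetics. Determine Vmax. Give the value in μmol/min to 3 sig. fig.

135 μmol/min

From v = Vmax[S]/(Km+[S]), each point gives Vmax = v(Km+[S])/[S].
Equating: 52.5(Km+0.492)/0.492 = 121(Km+6.51)/6.51.
106.7·Km + 52.5 = 18.59·Km + 121, so (106.7 − 18.59)·Km = 121 − 52.5.
Km = 68.50/88.12 = 0.777 mM; then Vmax = 52.5(0.777+0.492)/0.492 = 135 μmol/min.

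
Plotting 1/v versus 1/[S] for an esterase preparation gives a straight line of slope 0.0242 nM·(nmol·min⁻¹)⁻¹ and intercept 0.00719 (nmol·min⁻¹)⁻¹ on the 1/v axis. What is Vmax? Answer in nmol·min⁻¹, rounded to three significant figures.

139 nmol·min⁻¹

The y-intercept of a Lineweaver–Burk plot equals 1/Vmax, so Vmax = 1/0.00719 = 139 nmol·min⁻¹.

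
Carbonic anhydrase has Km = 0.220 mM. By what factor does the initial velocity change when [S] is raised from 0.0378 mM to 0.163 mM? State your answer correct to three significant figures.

2.90

Since Vmax cancels, v₂/v₁ = [S]₂(Km+[S]₁) / [S]₁(Km+[S]₂).
= 0.163×(0.220+0.0378) / (0.0378×(0.220+0.163)) = 0.04202/0.01448 = 2.90.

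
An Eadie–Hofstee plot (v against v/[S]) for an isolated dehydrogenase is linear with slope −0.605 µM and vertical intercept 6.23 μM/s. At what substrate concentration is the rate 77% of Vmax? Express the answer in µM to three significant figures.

The Eadie–Hofstee slope gives Km = 0.605 µM (slope = −Km).
v/Vmax = [S]/(Km+[S]) = 0.77 ⇒ [S] = Km·0.77/(1−0.77) = 0.605 × 3.348 = 2.03 µM.

2.03 µM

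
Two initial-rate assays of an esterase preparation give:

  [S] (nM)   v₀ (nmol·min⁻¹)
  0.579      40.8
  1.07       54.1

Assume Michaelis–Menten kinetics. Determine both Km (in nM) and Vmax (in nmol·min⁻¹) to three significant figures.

From v = Vmax[S]/(Km+[S]), each point gives Vmax = v(Km+[S])/[S].
Equating: 40.8(Km+0.579)/0.579 = 54.1(Km+1.07)/1.07.
70.47·Km + 40.8 = 50.56·Km + 54.1, so (70.47 − 50.56)·Km = 54.1 − 40.8.
Km = 13.30/19.91 = 0.668 nM; then Vmax = 40.8(0.668+0.579)/0.579 = 87.9 nmol·min⁻¹.

Km = 0.668 nM; Vmax = 87.9 nmol·min⁻¹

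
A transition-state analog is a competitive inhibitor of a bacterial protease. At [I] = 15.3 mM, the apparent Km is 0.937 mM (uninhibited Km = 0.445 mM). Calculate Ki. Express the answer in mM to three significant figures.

13.8 mM

Competitive: Km,app = α·Km with α = 1 + [I]/Ki.
α = Km,app/Km = 0.937/0.445 = 2.106.
Ki = [I]/(α − 1) = 15.3/1.106 = 13.8 mM.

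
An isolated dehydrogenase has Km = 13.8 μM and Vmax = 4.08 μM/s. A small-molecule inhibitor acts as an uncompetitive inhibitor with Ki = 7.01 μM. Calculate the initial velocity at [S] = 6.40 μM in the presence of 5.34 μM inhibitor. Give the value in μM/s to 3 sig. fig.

1.04 μM/s

α = 1 + [I]/Ki = 1 + 5.34/7.01 = 1.762.
For an uncompetitive inhibitor, both parameters are divided by α, giving Vmax/α and Km/α: Km,app = 7.83 μM, Vmax,app = 2.32 μM/s.
v = Vmax,app·[S]/(Km,app + [S]) = 2.32 × 6.40/(7.83 + 6.40) = 1.04 μM/s.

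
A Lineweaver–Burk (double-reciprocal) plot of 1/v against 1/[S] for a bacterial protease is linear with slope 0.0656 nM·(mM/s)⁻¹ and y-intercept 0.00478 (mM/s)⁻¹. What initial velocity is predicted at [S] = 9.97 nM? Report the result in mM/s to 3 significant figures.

88.0 mM/s

The y-intercept is 1/Vmax, so Vmax = 1/0.00478 = 209 mM/s.
The slope is Km/Vmax, so Km = 0.0656 × 209 = 13.7 nM.
Then v = 209 × 9.97/(13.7 + 9.97) = 88.0 mM/s.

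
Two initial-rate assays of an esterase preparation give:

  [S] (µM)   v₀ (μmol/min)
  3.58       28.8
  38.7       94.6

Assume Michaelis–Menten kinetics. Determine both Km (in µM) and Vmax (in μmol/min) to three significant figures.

From v = Vmax[S]/(Km+[S]), each point gives Vmax = v(Km+[S])/[S].
Equating: 28.8(Km+3.58)/3.58 = 94.6(Km+38.7)/38.7.
8.045·Km + 28.8 = 2.444·Km + 94.6, so (8.045 − 2.444)·Km = 94.6 − 28.8.
Km = 65.80/5.600 = 11.7 µM; then Vmax = 28.8(11.7+3.58)/3.58 = 123 μmol/min.

Km = 11.7 µM; Vmax = 123 μmol/min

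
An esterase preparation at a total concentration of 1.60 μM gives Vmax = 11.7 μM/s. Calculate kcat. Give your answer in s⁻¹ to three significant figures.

7.31 s⁻¹

kcat = Vmax/[E]total = 11.7 μM/s / 1.60 μM = 7.31 s⁻¹.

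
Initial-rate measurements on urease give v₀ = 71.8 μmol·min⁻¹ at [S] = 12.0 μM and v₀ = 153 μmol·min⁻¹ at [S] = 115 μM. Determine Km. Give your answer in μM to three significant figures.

In reciprocal form, 1/v = (Km/Vmax)·(1/[S]) + 1/Vmax. The two points give (1/[S], 1/v) = (0.08333, 0.01393) and (0.008696, 0.006536).
Slope = (0.01393 − 0.006536)/(0.08333 − 0.008696) = 0.09903; intercept = 0.01393 − 0.09903×0.08333 = 0.005675.
Vmax = 1/intercept = 176 μmol·min⁻¹; Km = slope × Vmax = 0.09903 × 176 = 17.5 μM.

17.5 μM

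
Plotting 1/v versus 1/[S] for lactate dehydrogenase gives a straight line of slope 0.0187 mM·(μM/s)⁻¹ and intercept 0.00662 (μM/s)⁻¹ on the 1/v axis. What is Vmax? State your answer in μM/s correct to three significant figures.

151 μM/s

The y-intercept of a Lineweaver–Burk plot equals 1/Vmax, so Vmax = 1/0.00662 = 151 μM/s.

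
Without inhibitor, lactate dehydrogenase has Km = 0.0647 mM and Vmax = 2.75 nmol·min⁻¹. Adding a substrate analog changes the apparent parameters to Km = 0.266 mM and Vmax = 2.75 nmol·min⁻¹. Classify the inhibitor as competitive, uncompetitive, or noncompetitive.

competitive

Km increases (0.0647 → 0.266 mM) while Vmax is unchanged — the hallmark of competitive inhibition.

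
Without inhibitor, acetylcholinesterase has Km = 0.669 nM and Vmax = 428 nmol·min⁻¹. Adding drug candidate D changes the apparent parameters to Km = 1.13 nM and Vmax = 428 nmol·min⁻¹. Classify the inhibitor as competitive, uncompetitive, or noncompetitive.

competitive

Km increases (0.669 → 1.13 nM) while Vmax is unchanged — the hallmark of competitive inhibition.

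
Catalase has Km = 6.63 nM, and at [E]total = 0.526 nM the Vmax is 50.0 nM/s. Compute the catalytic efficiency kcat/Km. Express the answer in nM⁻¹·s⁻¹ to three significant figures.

14.3 nM⁻¹·s⁻¹

kcat = Vmax/[E]total = 50.0/0.526 = 95.1 s⁻¹.
kcat/Km = 95.1/6.63 = 14.3 nM⁻¹·s⁻¹.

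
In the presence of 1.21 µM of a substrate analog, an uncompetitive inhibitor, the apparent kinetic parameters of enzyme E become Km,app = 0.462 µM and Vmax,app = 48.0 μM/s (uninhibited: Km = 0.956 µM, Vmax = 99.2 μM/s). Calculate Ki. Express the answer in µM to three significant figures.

1.13 µM

Uncompetitive: Vmax,app = Vmax/α (and Km,app = Km/α) with α = 1 + [I]/Ki.
α = Vmax/Vmax,app = 99.2/48.0 = 2.067.
Ki = [I]/(α − 1) = 1.21/1.067 = 1.13 µM.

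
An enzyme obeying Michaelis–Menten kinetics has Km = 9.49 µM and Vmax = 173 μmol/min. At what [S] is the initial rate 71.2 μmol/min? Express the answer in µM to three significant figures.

6.64 µM

Rearranging v = Vmax[S]/(Km+[S]) gives [S] = Km·v/(Vmax − v).
[S] = 9.49 × 71.2 / (173 − 71.2) = 675.7/101.8 = 6.64 µM.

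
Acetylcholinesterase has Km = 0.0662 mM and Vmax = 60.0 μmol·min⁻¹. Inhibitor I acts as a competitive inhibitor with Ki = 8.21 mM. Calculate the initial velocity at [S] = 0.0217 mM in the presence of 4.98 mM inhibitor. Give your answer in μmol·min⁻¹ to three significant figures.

10.2 μmol·min⁻¹

With α = 1 + [I]/Ki = 1 + 4.98/8.21 = 1.607, the competitive rate law is v = Vmax[S] / (αKm + [S]).
v = 60.0×0.0217 / (1.607×0.0662 + 0.0217) = 1.302/0.1281 = 10.2 μmol·min⁻¹.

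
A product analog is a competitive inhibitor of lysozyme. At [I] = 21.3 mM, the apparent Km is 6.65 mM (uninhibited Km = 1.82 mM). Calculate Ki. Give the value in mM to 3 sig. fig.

8.03 mM

Competitive: Km,app = α·Km with α = 1 + [I]/Ki.
α = Km,app/Km = 6.65/1.82 = 3.654.
Since α = 1 + [I]/Ki, [I]/Ki = 3.654 − 1 = 2.654 and Ki = 21.3/2.654 = 8.03 mM.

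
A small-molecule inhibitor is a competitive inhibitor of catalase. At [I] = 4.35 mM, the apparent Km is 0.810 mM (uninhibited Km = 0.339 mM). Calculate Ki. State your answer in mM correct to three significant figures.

3.13 mM

Competitive: Km,app = α·Km with α = 1 + [I]/Ki.
α = Km,app/Km = 0.810/0.339 = 2.389.
Since α = 1 + [I]/Ki, [I]/Ki = 2.389 − 1 = 1.389 and Ki = 4.35/1.389 = 3.13 mM.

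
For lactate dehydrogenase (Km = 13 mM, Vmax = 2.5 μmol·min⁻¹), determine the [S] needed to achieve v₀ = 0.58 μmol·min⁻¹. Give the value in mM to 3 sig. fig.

Rearranging v = Vmax[S]/(Km+[S]) gives [S] = Km·v/(Vmax − v).
[S] = 13 × 0.58 / (2.5 − 0.58) = 7.540/1.920 = 3.93 mM.

3.93 mM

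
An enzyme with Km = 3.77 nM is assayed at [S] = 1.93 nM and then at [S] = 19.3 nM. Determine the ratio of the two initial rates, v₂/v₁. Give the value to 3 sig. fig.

Since Vmax cancels, v₂/v₁ = [S]₂(Km+[S]₁) / [S]₁(Km+[S]₂).
= 19.3×(3.77+1.93) / (1.93×(3.77+19.3)) = 110.0/44.53 = 2.47.

2.47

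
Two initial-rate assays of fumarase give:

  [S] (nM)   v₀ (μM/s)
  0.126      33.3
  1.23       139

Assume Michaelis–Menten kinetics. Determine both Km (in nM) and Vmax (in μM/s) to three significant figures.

In reciprocal form, 1/v = (Km/Vmax)·(1/[S]) + 1/Vmax. The two points give (1/[S], 1/v) = (7.937, 0.03003) and (0.8130, 0.007194).
Slope = (0.03003 − 0.007194)/(7.937 − 0.8130) = 0.003206; intercept = 0.03003 − 0.003206×7.937 = 0.004588.
Vmax = 1/intercept = 218 μM/s; Km = slope × Vmax = 0.003206 × 218 = 0.699 nM.

Km = 0.699 nM; Vmax = 218 μM/s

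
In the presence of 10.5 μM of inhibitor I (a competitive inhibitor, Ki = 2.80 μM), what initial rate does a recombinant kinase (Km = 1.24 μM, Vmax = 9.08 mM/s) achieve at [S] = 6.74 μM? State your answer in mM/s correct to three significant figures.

4.85 mM/s

With α = 1 + [I]/Ki = 1 + 10.5/2.80 = 4.750, the competitive rate law is v = Vmax[S] / (αKm + [S]).
v = 9.08×6.74 / (4.750×1.24 + 6.74) = 61.20/12.63 = 4.85 mM/s.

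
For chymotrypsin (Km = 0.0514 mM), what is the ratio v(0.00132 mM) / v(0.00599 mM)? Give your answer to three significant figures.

0.240

The fractional saturations are [S]/(Km+[S]) = 0.00599/0.05739 = 0.1044 and 0.00132/0.05272 = 0.02504.
v₂/v₁ is just their ratio: 0.02504/0.1044 = 0.240.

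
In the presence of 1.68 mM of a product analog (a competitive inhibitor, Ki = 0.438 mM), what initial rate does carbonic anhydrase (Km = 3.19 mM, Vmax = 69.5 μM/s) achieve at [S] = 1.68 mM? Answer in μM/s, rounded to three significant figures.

With α = 1 + [I]/Ki = 1 + 1.68/0.438 = 4.836, the competitive rate law is v = Vmax[S] / (αKm + [S]).
v = 69.5×1.68 / (4.836×3.19 + 1.68) = 116.8/17.11 = 6.83 μM/s.

6.83 μM/s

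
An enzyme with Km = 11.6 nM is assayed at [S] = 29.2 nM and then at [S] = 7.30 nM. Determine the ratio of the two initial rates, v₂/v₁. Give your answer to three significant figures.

0.540

The fractional saturations are [S]/(Km+[S]) = 29.2/40.80 = 0.7157 and 7.30/18.90 = 0.3862.
v₂/v₁ is just their ratio: 0.3862/0.7157 = 0.540.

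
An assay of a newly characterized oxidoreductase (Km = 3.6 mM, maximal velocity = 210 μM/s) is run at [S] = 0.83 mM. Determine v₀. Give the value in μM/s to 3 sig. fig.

39.3 μM/s

v = Vmax·[S]/(Km + [S]) = 210 × 0.83 / (3.6 + 0.83)
  = 174.3 / 4.430 = 39.3 μM/s.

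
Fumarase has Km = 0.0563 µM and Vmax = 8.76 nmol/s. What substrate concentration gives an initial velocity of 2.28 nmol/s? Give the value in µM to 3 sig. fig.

Rearranging v = Vmax[S]/(Km+[S]) gives [S] = Km·v/(Vmax − v).
[S] = 0.0563 × 2.28 / (8.76 − 2.28) = 0.1284/6.480 = 0.0198 µM.

0.0198 µM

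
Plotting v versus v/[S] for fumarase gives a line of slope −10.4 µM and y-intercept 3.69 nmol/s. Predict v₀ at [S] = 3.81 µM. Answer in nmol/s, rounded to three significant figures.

In the Eadie–Hofstee form v = Vmax − Km·(v/[S]), the slope is −Km and the intercept is Vmax, so Km = 10.4 µM and Vmax = 3.69 nmol/s.
v = 3.69 × 3.81/(10.4 + 3.81) = 0.989 nmol/s.

0.989 nmol/s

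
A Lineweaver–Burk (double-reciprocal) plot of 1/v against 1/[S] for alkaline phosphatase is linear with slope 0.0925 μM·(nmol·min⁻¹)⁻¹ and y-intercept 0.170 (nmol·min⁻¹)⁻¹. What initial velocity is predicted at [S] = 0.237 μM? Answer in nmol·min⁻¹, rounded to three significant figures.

1.78 nmol·min⁻¹

The y-intercept is 1/Vmax, so Vmax = 1/0.170 = 5.88 nmol·min⁻¹.
The slope is Km/Vmax, so Km = 0.0925 × 5.88 = 0.544 μM.
Then v = 5.88 × 0.237/(0.544 + 0.237) = 1.78 nmol·min⁻¹.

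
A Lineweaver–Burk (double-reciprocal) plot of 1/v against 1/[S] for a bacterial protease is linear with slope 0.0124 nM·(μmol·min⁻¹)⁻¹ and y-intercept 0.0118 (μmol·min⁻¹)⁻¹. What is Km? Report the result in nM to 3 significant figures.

y-intercept = 1/Vmax ⇒ Vmax = 84.7 μmol·min⁻¹; slope = Km/Vmax ⇒ Km = slope × Vmax.
Km = 0.0124 × 84.7 = 1.05 nM.

1.05 nM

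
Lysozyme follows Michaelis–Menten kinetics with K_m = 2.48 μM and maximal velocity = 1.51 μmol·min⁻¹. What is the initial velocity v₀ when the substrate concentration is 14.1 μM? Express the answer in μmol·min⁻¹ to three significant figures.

v = Vmax·[S]/(Km + [S]) = 1.51 × 14.1 / (2.48 + 14.1)
  = 21.29 / 16.58 = 1.28 μmol·min⁻¹.

1.28 μmol·min⁻¹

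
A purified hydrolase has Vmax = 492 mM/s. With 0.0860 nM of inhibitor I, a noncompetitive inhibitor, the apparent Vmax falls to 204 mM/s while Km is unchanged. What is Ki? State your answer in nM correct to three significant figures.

0.0609 nM

Noncompetitive: Vmax,app = Vmax/α with α = 1 + [I]/Ki.
α = Vmax/Vmax,app = 492/204 = 2.412.
Since α = 1 + [I]/Ki, [I]/Ki = 2.412 − 1 = 1.412 and Ki = 0.0860/1.412 = 0.0609 nM.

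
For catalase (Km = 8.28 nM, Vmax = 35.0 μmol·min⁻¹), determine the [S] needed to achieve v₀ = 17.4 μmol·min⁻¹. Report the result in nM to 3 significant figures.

8.19 nM

The required fractional saturation is v/Vmax = 17.4/35.0 = 0.4971.
Then [S]/(Km+[S]) = 0.4971 ⇒ [S] = 8.28 × 0.4971/(1 − 0.4971) = 8.19 nM.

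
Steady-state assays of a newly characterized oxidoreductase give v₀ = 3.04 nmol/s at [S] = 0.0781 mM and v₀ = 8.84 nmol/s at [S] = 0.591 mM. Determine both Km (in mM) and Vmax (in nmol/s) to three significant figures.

From v = Vmax[S]/(Km+[S]), each point gives Vmax = v(Km+[S])/[S].
Equating: 3.04(Km+0.0781)/0.0781 = 8.84(Km+0.591)/0.591.
38.92·Km + 3.04 = 14.96·Km + 8.84, so (38.92 − 14.96)·Km = 8.84 − 3.04.
Km = 5.800/23.97 = 0.242 mM; then Vmax = 3.04(0.242+0.0781)/0.0781 = 12.5 nmol/s.

Km = 0.242 mM; Vmax = 12.5 nmol/s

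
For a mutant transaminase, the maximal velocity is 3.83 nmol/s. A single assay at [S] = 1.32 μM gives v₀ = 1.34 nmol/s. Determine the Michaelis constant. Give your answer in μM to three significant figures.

2.45 μM

From v = Vmax[S]/(Km+[S]), Km = [S](Vmax − v)/v.
Km = 1.32 × (3.83 − 1.34) / 1.34 = 3.287/1.34 = 2.45 μM.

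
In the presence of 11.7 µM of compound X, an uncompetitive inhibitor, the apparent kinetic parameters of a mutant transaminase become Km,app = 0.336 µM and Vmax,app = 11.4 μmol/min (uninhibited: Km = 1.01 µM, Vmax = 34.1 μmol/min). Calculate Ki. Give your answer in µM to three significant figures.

Uncompetitive: Vmax,app = Vmax/α (and Km,app = Km/α) with α = 1 + [I]/Ki.
α = Vmax/Vmax,app = 34.1/11.4 = 2.991.
Since α = 1 + [I]/Ki, [I]/Ki = 2.991 − 1 = 1.991 and Ki = 11.7/1.991 = 5.88 µM.

5.88 µM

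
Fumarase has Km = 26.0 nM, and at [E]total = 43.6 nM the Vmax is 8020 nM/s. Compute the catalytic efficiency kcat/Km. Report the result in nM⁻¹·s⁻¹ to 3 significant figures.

7.07 nM⁻¹·s⁻¹

kcat = Vmax/[E]total = 8020/43.6 = 184 s⁻¹.
kcat/Km = 184/26.0 = 7.07 nM⁻¹·s⁻¹.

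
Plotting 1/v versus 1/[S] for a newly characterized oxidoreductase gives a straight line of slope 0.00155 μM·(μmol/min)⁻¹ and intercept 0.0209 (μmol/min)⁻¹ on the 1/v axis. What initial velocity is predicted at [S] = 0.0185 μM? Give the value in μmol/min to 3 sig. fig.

The y-intercept is 1/Vmax, so Vmax = 1/0.0209 = 47.8 μmol/min.
The slope is Km/Vmax, so Km = 0.00155 × 47.8 = 0.0742 μM.
Then v = 47.8 × 0.0185/(0.0742 + 0.0185) = 9.55 μmol/min.

9.55 μmol/min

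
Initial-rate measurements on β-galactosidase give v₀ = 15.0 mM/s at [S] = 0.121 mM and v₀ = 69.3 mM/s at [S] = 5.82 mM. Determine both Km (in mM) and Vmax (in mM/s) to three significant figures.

Km = 0.485 mM; Vmax = 75.1 mM/s

From v = Vmax[S]/(Km+[S]), each point gives Vmax = v(Km+[S])/[S].
Equating: 15.0(Km+0.121)/0.121 = 69.3(Km+5.82)/5.82.
124.0·Km + 15.0 = 11.91·Km + 69.3, so (124.0 − 11.91)·Km = 69.3 − 15.0.
Km = 54.30/112.1 = 0.485 mM; then Vmax = 15.0(0.485+0.121)/0.121 = 75.1 mM/s.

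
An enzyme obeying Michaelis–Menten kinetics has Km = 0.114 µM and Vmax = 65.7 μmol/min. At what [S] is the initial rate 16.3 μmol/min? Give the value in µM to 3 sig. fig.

0.0376 µM

Rearranging v = Vmax[S]/(Km+[S]) gives [S] = Km·v/(Vmax − v).
[S] = 0.114 × 16.3 / (65.7 − 16.3) = 1.858/49.40 = 0.0376 µM.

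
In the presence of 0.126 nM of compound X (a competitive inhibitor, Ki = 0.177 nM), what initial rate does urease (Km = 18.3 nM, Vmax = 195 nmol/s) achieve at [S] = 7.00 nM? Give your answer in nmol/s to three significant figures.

α = 1 + [I]/Ki = 1 + 0.126/0.177 = 1.712.
For a competitive inhibitor, Vmax is unchanged and the apparent Km becomes α·Km: Km,app = 31.3 nM, Vmax,app = 195 nmol/s.
v = Vmax,app·[S]/(Km,app + [S]) = 195 × 7.00/(31.3 + 7.00) = 35.6 nmol/s.

35.6 nmol/s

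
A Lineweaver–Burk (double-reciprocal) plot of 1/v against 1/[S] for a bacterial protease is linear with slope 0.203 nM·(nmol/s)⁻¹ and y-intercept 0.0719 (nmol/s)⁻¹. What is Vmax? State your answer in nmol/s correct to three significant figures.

13.9 nmol/s

The y-intercept of a Lineweaver–Burk plot equals 1/Vmax, so Vmax = 1/0.0719 = 13.9 nmol/s.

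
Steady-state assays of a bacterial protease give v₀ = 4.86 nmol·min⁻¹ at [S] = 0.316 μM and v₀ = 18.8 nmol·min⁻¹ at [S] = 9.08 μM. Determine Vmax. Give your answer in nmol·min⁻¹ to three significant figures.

21.0 nmol·min⁻¹

From v = Vmax[S]/(Km+[S]), each point gives Vmax = v(Km+[S])/[S].
Equating: 4.86(Km+0.316)/0.316 = 18.8(Km+9.08)/9.08.
15.38·Km + 4.86 = 2.070·Km + 18.8, so (15.38 − 2.070)·Km = 18.8 − 4.86.
Km = 13.94/13.31 = 1.05 μM; then Vmax = 4.86(1.05+0.316)/0.316 = 21.0 nmol·min⁻¹.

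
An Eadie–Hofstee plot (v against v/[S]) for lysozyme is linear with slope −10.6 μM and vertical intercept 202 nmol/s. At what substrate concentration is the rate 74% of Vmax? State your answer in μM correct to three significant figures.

The Eadie–Hofstee slope gives Km = 10.6 μM (slope = −Km).
v/Vmax = [S]/(Km+[S]) = 0.74 ⇒ [S] = Km·0.74/(1−0.74) = 10.6 × 2.846 = 30.2 μM.

30.2 μM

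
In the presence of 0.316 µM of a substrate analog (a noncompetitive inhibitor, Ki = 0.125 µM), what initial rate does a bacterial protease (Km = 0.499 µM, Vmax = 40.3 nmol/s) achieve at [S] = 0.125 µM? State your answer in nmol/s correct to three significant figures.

With α = 1 + [I]/Ki = 1 + 0.316/0.125 = 3.528, the noncompetitive rate law is v = (Vmax/α)·[S] / (Km + [S]).
v = (40.3/3.528)×0.125 / (0.499 + 0.125) = 1.428/0.6240 = 2.29 nmol/s.

2.29 nmol/s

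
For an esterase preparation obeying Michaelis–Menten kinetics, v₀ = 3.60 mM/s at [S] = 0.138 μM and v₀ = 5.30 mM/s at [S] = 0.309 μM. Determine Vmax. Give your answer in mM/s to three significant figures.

8.56 mM/s

From v = Vmax[S]/(Km+[S]), each point gives Vmax = v(Km+[S])/[S].
Equating: 3.60(Km+0.138)/0.138 = 5.30(Km+0.309)/0.309.
26.09·Km + 3.60 = 17.15·Km + 5.30, so (26.09 − 17.15)·Km = 5.30 − 3.60.
Km = 1.700/8.935 = 0.190 μM; then Vmax = 3.60(0.190+0.138)/0.138 = 8.56 mM/s.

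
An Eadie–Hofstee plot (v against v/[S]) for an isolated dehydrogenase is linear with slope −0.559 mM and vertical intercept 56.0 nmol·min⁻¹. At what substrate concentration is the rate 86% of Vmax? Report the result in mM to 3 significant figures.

The Eadie–Hofstee slope gives Km = 0.559 mM (slope = −Km).
v/Vmax = [S]/(Km+[S]) = 0.86 ⇒ [S] = Km·0.86/(1−0.86) = 0.559 × 6.143 = 3.43 mM.

3.43 mM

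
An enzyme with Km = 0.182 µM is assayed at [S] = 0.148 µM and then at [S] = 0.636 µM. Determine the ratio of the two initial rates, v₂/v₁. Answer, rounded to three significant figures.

1.73

The fractional saturations are [S]/(Km+[S]) = 0.148/0.3300 = 0.4485 and 0.636/0.8180 = 0.7775.
v₂/v₁ is just their ratio: 0.7775/0.4485 = 1.73.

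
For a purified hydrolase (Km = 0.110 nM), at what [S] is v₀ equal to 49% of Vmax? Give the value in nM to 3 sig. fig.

0.106 nM

v/Vmax = [S]/(Km+[S]) = 0.49, so [S] = Km·0.49/(1 − 0.49) = 0.110 × 0.9608.
[S] = 0.106 nM.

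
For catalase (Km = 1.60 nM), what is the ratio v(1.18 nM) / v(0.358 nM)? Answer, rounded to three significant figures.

Since Vmax cancels, v₂/v₁ = [S]₂(Km+[S]₁) / [S]₁(Km+[S]₂).
= 1.18×(1.60+0.358) / (0.358×(1.60+1.18)) = 2.310/0.9952 = 2.32.

2.32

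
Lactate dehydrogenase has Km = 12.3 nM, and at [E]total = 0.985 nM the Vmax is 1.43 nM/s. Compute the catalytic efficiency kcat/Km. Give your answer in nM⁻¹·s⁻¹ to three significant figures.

kcat = Vmax/[E]total = 1.43/0.985 = 1.45 s⁻¹.
kcat/Km = 1.45/12.3 = 0.118 nM⁻¹·s⁻¹.

0.118 nM⁻¹·s⁻¹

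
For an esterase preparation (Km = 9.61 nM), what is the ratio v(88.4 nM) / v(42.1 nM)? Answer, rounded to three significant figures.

1.11

The fractional saturations are [S]/(Km+[S]) = 42.1/51.71 = 0.8142 and 88.4/98.01 = 0.9019.
v₂/v₁ is just their ratio: 0.9019/0.8142 = 1.11.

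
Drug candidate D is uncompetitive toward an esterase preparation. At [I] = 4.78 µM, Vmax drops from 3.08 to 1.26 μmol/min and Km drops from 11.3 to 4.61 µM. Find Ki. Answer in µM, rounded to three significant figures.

Uncompetitive: Vmax,app = Vmax/α (and Km,app = Km/α) with α = 1 + [I]/Ki.
α = Vmax/Vmax,app = 3.08/1.26 = 2.444.
Ki = [I]/(α − 1) = 4.78/1.444 = 3.31 µM.

3.31 µM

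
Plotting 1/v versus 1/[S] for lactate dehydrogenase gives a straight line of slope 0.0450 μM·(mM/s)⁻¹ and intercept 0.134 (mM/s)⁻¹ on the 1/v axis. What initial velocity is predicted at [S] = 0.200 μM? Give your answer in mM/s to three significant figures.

2.79 mM/s

The y-intercept is 1/Vmax, so Vmax = 1/0.134 = 7.46 mM/s.
The slope is Km/Vmax, so Km = 0.0450 × 7.46 = 0.336 μM.
Then v = 7.46 × 0.200/(0.336 + 0.200) = 2.79 mM/s.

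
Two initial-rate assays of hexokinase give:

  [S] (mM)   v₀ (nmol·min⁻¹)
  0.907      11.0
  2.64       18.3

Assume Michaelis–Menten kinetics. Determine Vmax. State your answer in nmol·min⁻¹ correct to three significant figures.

28.0 nmol·min⁻¹

In reciprocal form, 1/v = (Km/Vmax)·(1/[S]) + 1/Vmax. The two points give (1/[S], 1/v) = (1.103, 0.09091) and (0.3788, 0.05464).
Slope = (0.09091 − 0.05464)/(1.103 − 0.3788) = 0.05011; intercept = 0.09091 − 0.05011×1.103 = 0.03567.
Vmax = 1/intercept = 28.0 nmol·min⁻¹; Km = slope × Vmax = 0.05011 × 28.0 = 1.40 mM.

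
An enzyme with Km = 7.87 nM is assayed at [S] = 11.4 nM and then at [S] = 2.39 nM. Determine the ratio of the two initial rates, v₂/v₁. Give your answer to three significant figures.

0.394

The fractional saturations are [S]/(Km+[S]) = 11.4/19.27 = 0.5916 and 2.39/10.26 = 0.2329.
v₂/v₁ is just their ratio: 0.2329/0.5916 = 0.394.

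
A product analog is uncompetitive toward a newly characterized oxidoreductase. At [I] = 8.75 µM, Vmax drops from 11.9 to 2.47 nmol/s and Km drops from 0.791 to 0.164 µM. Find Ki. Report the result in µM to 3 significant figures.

2.29 µM

Uncompetitive: Vmax,app = Vmax/α (and Km,app = Km/α) with α = 1 + [I]/Ki.
α = Vmax/Vmax,app = 11.9/2.47 = 4.818.
Ki = [I]/(α − 1) = 8.75/3.818 = 2.29 µM.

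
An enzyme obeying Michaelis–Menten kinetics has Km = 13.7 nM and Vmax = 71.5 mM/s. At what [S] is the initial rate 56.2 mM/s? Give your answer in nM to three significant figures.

The required fractional saturation is v/Vmax = 56.2/71.5 = 0.7860.
Then [S]/(Km+[S]) = 0.7860 ⇒ [S] = 13.7 × 0.7860/(1 − 0.7860) = 50.3 nM.

50.3 nM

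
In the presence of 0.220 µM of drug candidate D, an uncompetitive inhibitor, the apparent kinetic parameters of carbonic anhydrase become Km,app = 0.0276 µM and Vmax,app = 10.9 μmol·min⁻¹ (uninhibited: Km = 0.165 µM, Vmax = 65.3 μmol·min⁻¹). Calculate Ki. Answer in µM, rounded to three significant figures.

0.0441 µM

Uncompetitive: Vmax,app = Vmax/α (and Km,app = Km/α) with α = 1 + [I]/Ki.
α = Vmax/Vmax,app = 65.3/10.9 = 5.991.
Since α = 1 + [I]/Ki, [I]/Ki = 5.991 − 1 = 4.991 and Ki = 0.220/4.991 = 0.0441 µM.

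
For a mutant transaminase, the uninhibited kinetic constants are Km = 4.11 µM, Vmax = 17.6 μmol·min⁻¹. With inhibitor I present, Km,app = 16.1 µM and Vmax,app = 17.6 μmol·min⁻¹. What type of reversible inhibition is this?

Km increases (4.11 → 16.1 µM) while Vmax is unchanged — the hallmark of competitive inhibition.

competitive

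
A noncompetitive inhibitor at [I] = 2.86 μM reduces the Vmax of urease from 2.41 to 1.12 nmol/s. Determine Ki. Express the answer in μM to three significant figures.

2.48 μM

Noncompetitive: Vmax,app = Vmax/α with α = 1 + [I]/Ki.
α = Vmax/Vmax,app = 2.41/1.12 = 2.152.
Ki = [I]/(α − 1) = 2.86/1.152 = 2.48 μM.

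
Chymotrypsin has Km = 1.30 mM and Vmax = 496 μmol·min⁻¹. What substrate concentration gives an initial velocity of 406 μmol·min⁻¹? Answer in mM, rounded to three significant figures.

Rearranging v = Vmax[S]/(Km+[S]) gives [S] = Km·v/(Vmax − v).
[S] = 1.30 × 406 / (496 − 406) = 527.8/90.00 = 5.86 mM.

5.86 mM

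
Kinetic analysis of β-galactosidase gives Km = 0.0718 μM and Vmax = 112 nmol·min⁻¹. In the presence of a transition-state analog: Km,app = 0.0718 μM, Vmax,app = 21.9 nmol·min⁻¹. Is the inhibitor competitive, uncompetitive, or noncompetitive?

noncompetitive

Vmax decreases (112 → 21.9 nmol·min⁻¹) while Km is unchanged — pure noncompetitive inhibition.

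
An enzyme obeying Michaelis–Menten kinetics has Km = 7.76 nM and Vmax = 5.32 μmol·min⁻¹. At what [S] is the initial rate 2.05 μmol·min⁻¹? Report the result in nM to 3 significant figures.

Rearranging v = Vmax[S]/(Km+[S]) gives [S] = Km·v/(Vmax − v).
[S] = 7.76 × 2.05 / (5.32 − 2.05) = 15.91/3.270 = 4.86 nM.

4.86 nM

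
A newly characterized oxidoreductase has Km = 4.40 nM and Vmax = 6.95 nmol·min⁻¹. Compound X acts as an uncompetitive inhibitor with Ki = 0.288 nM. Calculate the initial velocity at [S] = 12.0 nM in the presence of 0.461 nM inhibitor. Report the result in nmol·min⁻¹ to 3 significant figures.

α = 1 + [I]/Ki = 1 + 0.461/0.288 = 2.601.
For an uncompetitive inhibitor, both parameters are divided by α, giving Vmax/α and Km/α: Km,app = 1.69 nM, Vmax,app = 2.67 nmol·min⁻¹.
v = Vmax,app·[S]/(Km,app + [S]) = 2.67 × 12.0/(1.69 + 12.0) = 2.34 nmol·min⁻¹.

2.34 nmol·min⁻¹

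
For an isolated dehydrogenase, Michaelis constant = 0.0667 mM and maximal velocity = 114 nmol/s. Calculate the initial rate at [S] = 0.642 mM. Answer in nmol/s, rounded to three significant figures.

103 nmol/s

v = Vmax·[S]/(Km + [S]) = 114 × 0.642 / (0.0667 + 0.642)
  = 73.19 / 0.7087 = 103 nmol/s.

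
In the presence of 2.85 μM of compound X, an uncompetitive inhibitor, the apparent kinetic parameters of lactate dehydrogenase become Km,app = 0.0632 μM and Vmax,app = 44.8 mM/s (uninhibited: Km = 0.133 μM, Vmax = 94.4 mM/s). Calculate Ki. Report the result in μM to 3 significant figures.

Uncompetitive: Vmax,app = Vmax/α (and Km,app = Km/α) with α = 1 + [I]/Ki.
α = Vmax/Vmax,app = 94.4/44.8 = 2.107.
Since α = 1 + [I]/Ki, [I]/Ki = 2.107 − 1 = 1.107 and Ki = 2.85/1.107 = 2.57 μM.

2.57 μM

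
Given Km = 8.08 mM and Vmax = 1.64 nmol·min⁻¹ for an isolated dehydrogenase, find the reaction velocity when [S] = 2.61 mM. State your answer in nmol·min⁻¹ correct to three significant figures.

v = Vmax·[S]/(Km + [S]) = 1.64 × 2.61 / (8.08 + 2.61)
  = 4.280 / 10.69 = 0.400 nmol·min⁻¹.

0.400 nmol·min⁻¹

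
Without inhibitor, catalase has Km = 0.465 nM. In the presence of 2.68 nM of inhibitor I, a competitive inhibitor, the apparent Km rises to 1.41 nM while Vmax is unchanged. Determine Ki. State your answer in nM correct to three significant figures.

Competitive: Km,app = α·Km with α = 1 + [I]/Ki.
α = Km,app/Km = 1.41/0.465 = 3.032.
Ki = [I]/(α − 1) = 2.68/2.032 = 1.32 nM.

1.32 nM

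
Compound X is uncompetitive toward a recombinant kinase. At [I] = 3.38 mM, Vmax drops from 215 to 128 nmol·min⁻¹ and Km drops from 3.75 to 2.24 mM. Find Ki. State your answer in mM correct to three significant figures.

Uncompetitive: Vmax,app = Vmax/α (and Km,app = Km/α) with α = 1 + [I]/Ki.
α = Vmax/Vmax,app = 215/128 = 1.680.
Since α = 1 + [I]/Ki, [I]/Ki = 1.680 − 1 = 0.6797 and Ki = 3.38/0.6797 = 4.97 mM.

4.97 mM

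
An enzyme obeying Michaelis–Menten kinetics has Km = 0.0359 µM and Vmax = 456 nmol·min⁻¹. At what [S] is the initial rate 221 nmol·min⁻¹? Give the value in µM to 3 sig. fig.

The required fractional saturation is v/Vmax = 221/456 = 0.4846.
Then [S]/(Km+[S]) = 0.4846 ⇒ [S] = 0.0359 × 0.4846/(1 − 0.4846) = 0.0338 µM.

0.0338 µM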